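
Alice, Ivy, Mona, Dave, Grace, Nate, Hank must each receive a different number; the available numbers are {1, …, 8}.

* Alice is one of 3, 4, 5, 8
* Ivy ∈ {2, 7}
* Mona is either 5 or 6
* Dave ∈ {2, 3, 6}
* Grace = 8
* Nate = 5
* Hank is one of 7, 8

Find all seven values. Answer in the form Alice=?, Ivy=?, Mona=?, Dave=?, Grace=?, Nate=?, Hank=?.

Alice=4, Ivy=2, Mona=6, Dave=3, Grace=8, Nate=5, Hank=7

Grace has just one choice, so Grace = 8. Strike 8 from Alice, Hank.
Nate must be 5 (only option left). Remove 5 from Alice, Mona.
Hank has just one choice, so Hank = 7. Strike 7 from Ivy.
That leaves Ivy = 2. Eliminate 2 elsewhere: Dave.
Mona has just one choice, so Mona = 6. Eliminate 6 elsewhere: Dave.
Dave's domain is down to {3}, so Dave = 3. So Alice can't be 3.
That leaves Alice = 4.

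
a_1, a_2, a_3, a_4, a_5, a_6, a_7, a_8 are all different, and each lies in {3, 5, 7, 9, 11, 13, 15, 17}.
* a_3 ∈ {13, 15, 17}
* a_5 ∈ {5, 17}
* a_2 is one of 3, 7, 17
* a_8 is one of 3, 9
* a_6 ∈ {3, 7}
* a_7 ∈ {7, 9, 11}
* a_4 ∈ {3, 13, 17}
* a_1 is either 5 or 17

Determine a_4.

13

Among the 8 variables, 11 fits only a_7 (and all 8 values in {3, 5, 7, 9, 11, 13, 15, 17} must be used), so a_7 = 11.
The 7 still-open variables together cover exactly {3, 5, 7, 9, 13, 15, 17} — 7 values for 7 variables — and 9 appears only in a_8's list, so a_8 = 9.
Among the 6 still-open variables, 15 fits only a_3 (and all 6 values in {3, 5, 7, 13, 15, 17} must be used), so a_3 = 15.
The 5 still-open variables draw from only 5 values {3, 5, 7, 13, 17}, so each is used; only a_4 can be 13, hence a_4 = 13.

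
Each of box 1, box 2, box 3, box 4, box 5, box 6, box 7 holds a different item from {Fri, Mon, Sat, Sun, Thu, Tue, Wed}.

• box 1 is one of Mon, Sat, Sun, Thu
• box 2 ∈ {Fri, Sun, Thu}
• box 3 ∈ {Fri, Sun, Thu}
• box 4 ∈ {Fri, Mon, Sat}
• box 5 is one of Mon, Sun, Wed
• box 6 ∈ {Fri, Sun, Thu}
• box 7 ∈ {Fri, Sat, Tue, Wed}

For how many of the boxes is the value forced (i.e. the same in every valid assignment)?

The 7 variables together cover exactly {Fri, Mon, Sat, Sun, Thu, Tue, Wed} — 7 values for 7 variables — and Tue appears only in box 7's list, so box 7 = Tue.
The 6 still-open variables together cover exactly {Fri, Mon, Sat, Sun, Thu, Wed} — 6 values for 6 variables — and Wed appears only in box 5's list, so box 5 = Wed.
box 2, box 3, box 6 share exactly the 3 values {Fri, Sun, Thu}; by pigeonhole those values go to them, so strike Fri, Sun, Thu from box 1, box 4.
Determined: box 5=Wed, box 7=Tue. The other boxes each still have more than one consistent value. That makes 2.

2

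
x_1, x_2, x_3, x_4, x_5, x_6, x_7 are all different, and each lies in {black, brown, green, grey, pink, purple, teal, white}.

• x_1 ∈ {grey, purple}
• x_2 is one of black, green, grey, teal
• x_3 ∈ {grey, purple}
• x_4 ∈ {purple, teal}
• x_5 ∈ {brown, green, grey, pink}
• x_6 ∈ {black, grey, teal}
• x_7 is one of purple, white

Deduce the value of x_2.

x_1 and x_3 share exactly the 2 values {grey, purple}; by pigeonhole those values go to them, so strike grey, purple from x_2, x_4, x_5, x_6, x_7.
x_4 has just one choice, so x_4 = teal. Remove teal from x_2, x_6.
x_6 must be black (only option left). Strike black from x_2.
So x_2 = green.

green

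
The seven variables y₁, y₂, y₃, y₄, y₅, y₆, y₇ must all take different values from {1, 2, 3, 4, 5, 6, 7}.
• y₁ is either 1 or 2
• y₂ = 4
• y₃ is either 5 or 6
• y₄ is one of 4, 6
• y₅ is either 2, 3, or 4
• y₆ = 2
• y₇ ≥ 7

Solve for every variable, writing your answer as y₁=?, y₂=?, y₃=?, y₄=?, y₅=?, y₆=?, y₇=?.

y₂ must be 4 (only option left). Eliminate 4 elsewhere: y₄, y₅.
That leaves y₄ = 6. So y₃ can't be 6.
y₆'s domain is down to {2}, so y₆ = 2. Remove 2 from y₁, y₅.
y₇ must be 7 (only option left).
That leaves y₁ = 1.
That leaves y₃ = 5.
y₅ must be 3 (only option left).

y₁=1, y₂=4, y₃=5, y₄=6, y₅=3, y₆=2, y₇=7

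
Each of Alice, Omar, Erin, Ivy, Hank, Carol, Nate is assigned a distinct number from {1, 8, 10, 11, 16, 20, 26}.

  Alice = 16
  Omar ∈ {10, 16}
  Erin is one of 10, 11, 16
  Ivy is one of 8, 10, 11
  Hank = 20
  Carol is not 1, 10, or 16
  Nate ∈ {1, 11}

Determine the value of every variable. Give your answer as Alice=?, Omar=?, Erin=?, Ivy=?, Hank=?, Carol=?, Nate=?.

Alice=16, Omar=10, Erin=11, Ivy=8, Hank=20, Carol=26, Nate=1

Alice must be 16 (only option left). Eliminate 16 elsewhere: Omar, Erin.
Omar's domain is down to {10}, so Omar = 10. Remove 10 from Erin, Ivy.
Erin has just one choice, so Erin = 11. Strike 11 from Ivy, Carol, Nate.
Ivy has just one choice, so Ivy = 8. So Carol can't be 8.
That leaves Hank = 20. Remove 20 from Carol.
Carol must be 26 (only option left).
That leaves Nate = 1.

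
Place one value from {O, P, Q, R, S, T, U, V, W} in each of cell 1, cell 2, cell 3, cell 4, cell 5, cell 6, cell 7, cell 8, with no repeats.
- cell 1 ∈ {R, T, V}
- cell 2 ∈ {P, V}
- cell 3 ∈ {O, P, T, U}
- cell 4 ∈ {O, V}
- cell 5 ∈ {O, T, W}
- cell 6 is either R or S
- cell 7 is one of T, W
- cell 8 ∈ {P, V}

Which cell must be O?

The 8 variables draw from only 8 values {O, P, R, S, T, U, V, W}, so each is used; only cell 6 can be S, hence cell 6 = S.
The 7 still-open variables together cover exactly {O, P, R, T, U, V, W} — 7 values for 7 variables — and R appears only in cell 1's list, so cell 1 = R.
The 6 still-open variables draw from only 6 values {O, P, T, U, V, W}, so each is used; only cell 3 can be U, hence cell 3 = U.
cell 2 and cell 8 between them cover only {P, V} — a naked pair. Remove those values from cell 4.
So O goes to cell 4.

cell 4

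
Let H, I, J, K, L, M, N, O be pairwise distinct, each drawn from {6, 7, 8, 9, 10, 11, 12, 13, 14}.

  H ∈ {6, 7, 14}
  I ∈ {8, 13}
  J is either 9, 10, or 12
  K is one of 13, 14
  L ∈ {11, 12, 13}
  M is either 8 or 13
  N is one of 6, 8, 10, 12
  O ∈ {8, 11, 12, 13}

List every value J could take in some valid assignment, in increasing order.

The 2 variables I and M are confined to {8, 13}, which locks those values in; drop them from K, L, N, O.
K must be 14 (only option left). Remove 14 from H.
L and O between them cover only {11, 12} — a naked pair. Remove those values from J, N.
No further eliminations apply; J can still be any of 9, 10.

9, 10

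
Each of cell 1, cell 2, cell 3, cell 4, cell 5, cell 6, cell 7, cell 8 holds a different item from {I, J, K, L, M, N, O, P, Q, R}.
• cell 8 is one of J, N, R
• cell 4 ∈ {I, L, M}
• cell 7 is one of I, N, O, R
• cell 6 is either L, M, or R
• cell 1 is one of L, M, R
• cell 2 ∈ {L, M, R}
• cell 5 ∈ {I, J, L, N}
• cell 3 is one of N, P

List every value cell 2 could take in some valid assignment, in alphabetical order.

Among the 8 variables, O fits only cell 7 (and all 8 values in {I, J, L, M, N, O, P, R} must be used), so cell 7 = O.
The 7 still-open variables together cover exactly {I, J, L, M, N, P, R} — 7 values for 7 variables — and P appears only in cell 3's list, so cell 3 = P.
The 3 variables cell 1, cell 2, cell 6 are confined to {L, M, R}, which locks those values in; drop them from cell 4, cell 5, cell 8.
cell 4 must be I (only option left). Strike I from cell 5.
No further eliminations apply; cell 2 can still be any of L, M, R.

L, M, R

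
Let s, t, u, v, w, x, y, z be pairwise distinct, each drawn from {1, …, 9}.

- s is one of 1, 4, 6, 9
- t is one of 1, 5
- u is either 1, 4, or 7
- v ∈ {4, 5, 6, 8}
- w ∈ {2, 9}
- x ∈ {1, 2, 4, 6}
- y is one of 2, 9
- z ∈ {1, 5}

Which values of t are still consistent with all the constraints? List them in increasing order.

1, 5

Among the 8 variables, 7 fits only u (and all 8 values in {1, 2, 4, 5, 6, 7, 8, 9} must be used), so u = 7.
Among the 7 still-open variables, 8 fits only v (and all 7 values in {1, 2, 4, 5, 6, 8, 9} must be used), so v = 8.
t and z between them cover only {1, 5} — a naked pair. Remove those values from s, x.
The 2 variables w and y are confined to {2, 9}, which locks those values in; drop them from s, x.
No further eliminations apply; t can still be any of 1, 5.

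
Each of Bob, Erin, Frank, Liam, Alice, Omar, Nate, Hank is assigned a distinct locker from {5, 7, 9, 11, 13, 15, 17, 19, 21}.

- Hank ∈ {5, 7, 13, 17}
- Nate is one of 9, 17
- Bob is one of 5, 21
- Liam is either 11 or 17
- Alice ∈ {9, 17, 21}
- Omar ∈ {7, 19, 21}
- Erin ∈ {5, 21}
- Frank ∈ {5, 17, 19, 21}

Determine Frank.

The 8 variables draw from only 8 values {5, 7, 9, 11, 13, 17, 19, 21}, so each is used; only Liam can be 11, hence Liam = 11.
The 7 still-open variables draw from only 7 values {5, 7, 9, 13, 17, 19, 21}, so each is used; only Hank can be 13, hence Hank = 13.
The 6 still-open variables together cover exactly {5, 7, 9, 17, 19, 21} — 6 values for 6 variables — and 7 appears only in Omar's list, so Omar = 7.
The 5 still-open variables together cover exactly {5, 9, 17, 19, 21} — 5 values for 5 variables — and 19 appears only in Frank's list, so Frank = 19.

19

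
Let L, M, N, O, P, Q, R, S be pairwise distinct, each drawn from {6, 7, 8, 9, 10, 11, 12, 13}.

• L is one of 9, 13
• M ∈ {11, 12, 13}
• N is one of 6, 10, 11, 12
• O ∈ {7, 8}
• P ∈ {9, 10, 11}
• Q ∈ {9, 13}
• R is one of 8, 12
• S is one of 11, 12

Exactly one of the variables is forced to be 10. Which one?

The 8 variables together cover exactly {6, 7, 8, 9, 10, 11, 12, 13} — 8 values for 8 variables — and 6 appears only in N's list, so N = 6.
Among the 7 still-open variables, 7 fits only O (and all 7 values in {7, 8, 9, 10, 11, 12, 13} must be used), so O = 7.
Among the 6 still-open variables, 8 fits only R (and all 6 values in {8, 9, 10, 11, 12, 13} must be used), so R = 8.
The 5 still-open variables draw from only 5 values {9, 10, 11, 12, 13}, so each is used; only P can be 10, hence P = 10.

P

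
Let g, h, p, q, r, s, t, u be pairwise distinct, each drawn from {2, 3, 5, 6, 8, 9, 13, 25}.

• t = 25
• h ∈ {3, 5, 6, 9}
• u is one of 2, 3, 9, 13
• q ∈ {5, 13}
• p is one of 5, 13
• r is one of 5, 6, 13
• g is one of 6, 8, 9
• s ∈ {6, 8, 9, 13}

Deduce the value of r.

t must be 25 (only option left).
The 7 still-open variables draw from only 7 values {2, 3, 5, 6, 8, 9, 13}, so each is used; only u can be 2, hence u = 2.
The 6 still-open variables together cover exactly {3, 5, 6, 8, 9, 13} — 6 values for 6 variables — and 3 appears only in h's list, so h = 3.
The 2 variables p and q are confined to {5, 13}, which locks those values in; drop them from r, s.
So r = 6.

6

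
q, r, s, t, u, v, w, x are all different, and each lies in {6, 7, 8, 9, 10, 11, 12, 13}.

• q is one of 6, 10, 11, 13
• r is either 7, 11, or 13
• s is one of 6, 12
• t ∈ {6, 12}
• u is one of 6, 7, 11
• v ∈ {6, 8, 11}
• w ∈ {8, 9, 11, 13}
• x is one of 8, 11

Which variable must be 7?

u

The 8 variables together cover exactly {6, 7, 8, 9, 10, 11, 12, 13} — 8 values for 8 variables — and 9 appears only in w's list, so w = 9.
The 7 still-open variables together cover exactly {6, 7, 8, 10, 11, 12, 13} — 7 values for 7 variables — and 10 appears only in q's list, so q = 10.
The 6 still-open variables draw from only 6 values {6, 7, 8, 11, 12, 13}, so each is used; only r can be 13, hence r = 13.
Among the 5 still-open variables, 7 fits only u (and all 5 values in {6, 7, 8, 11, 12} must be used), so u = 7.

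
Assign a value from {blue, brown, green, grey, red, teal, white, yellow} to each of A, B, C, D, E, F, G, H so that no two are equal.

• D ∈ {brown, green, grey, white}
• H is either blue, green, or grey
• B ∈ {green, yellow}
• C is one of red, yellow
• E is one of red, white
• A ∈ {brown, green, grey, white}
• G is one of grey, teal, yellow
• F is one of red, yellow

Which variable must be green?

The 8 variables draw from only 8 values {blue, brown, green, grey, red, teal, white, yellow}, so each is used; only H can be blue, hence H = blue.
The 7 still-open variables draw from only 7 values {brown, green, grey, red, teal, white, yellow}, so each is used; only G can be teal, hence G = teal.
C and F between them cover only {red, yellow} — a naked pair. Remove those values from B, E.
So green goes to B.

B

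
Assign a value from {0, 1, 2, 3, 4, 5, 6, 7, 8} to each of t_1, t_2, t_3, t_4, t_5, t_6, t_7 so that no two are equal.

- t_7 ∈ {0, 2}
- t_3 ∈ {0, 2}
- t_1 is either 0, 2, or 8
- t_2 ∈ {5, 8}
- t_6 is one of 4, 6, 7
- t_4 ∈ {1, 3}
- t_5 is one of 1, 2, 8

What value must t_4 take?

3

The 2 variables t_3 and t_7 are confined to {0, 2}, which locks those values in; drop them from t_1, t_5.
t_1's domain is down to {8}, so t_1 = 8. Strike 8 from t_2, t_5.
That leaves t_2 = 5.
That leaves t_5 = 1. Remove 1 from t_4.
So t_4 = 3.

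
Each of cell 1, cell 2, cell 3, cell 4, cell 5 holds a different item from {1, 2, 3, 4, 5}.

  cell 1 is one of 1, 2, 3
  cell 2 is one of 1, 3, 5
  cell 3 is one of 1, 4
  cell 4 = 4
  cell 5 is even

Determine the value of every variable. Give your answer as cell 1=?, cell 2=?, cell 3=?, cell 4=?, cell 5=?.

cell 1=3, cell 2=5, cell 3=1, cell 4=4, cell 5=2

cell 4 must be 4 (only option left). Remove 4 from cell 3, cell 5.
cell 5's domain is down to {2}, so cell 5 = 2. Eliminate 2 elsewhere: cell 1.
That leaves cell 3 = 1. So cell 1, cell 2 can't be 1.
That leaves cell 1 = 3. So cell 2 can't be 3.
cell 2 must be 5 (only option left).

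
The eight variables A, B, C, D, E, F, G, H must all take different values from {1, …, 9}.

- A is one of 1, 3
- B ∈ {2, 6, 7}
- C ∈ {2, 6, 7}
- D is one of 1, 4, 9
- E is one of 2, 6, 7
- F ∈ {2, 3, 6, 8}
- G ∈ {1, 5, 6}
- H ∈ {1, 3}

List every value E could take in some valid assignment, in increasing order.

2, 6, 7

A and H between them cover only {1, 3} — a naked pair. Remove those values from D, F, G.
B, C, E between them cover only {2, 6, 7} — a naked triple. Remove those values from F, G.
F has just one choice, so F = 8.
That leaves G = 5.
No further eliminations apply; E can still be any of 2, 6, 7.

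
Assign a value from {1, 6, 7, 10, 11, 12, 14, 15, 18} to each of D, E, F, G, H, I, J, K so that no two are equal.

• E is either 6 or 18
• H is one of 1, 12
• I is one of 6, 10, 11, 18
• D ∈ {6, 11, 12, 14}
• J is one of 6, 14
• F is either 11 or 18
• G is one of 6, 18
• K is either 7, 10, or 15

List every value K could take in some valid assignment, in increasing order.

7, 15

E and G share exactly the 2 values {6, 18}; by pigeonhole those values go to them, so strike 6, 18 from D, F, I, J.
F must be 11 (only option left). Strike 11 from D, I.
I has just one choice, so I = 10. Strike 10 from K.
That leaves J = 14. Remove 14 from D.
D must be 12 (only option left). So H can't be 12.
That leaves H = 1.
No further eliminations apply; K can still be any of 7, 15.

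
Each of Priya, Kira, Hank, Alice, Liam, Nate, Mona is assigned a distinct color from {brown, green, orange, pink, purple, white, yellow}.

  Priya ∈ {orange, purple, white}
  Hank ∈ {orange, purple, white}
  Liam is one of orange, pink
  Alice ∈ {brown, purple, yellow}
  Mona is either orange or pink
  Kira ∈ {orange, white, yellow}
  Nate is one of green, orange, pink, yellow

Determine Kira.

yellow

Among the 7 variables, brown fits only Alice (and all 7 values in {brown, green, orange, pink, purple, white, yellow} must be used), so Alice = brown.
Among the 6 still-open variables, green fits only Nate (and all 6 values in {green, orange, pink, purple, white, yellow} must be used), so Nate = green.
Among the 5 still-open variables, yellow fits only Kira (and all 5 values in {orange, pink, purple, white, yellow} must be used), so Kira = yellow.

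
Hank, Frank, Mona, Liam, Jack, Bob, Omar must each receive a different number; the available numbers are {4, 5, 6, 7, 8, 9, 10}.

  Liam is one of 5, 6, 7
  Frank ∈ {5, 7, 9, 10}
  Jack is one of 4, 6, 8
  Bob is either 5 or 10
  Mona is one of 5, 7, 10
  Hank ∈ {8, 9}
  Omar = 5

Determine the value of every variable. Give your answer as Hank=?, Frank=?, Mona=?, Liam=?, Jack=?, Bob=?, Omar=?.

Omar must be 5 (only option left). Strike 5 from Frank, Mona, Liam, Bob.
Bob must be 10 (only option left). Eliminate 10 elsewhere: Frank, Mona.
Mona must be 7 (only option left). So Frank, Liam can't be 7.
Liam's domain is down to {6}, so Liam = 6. Strike 6 from Jack.
That leaves Frank = 9. Eliminate 9 elsewhere: Hank.
That leaves Hank = 8. Strike 8 from Jack.
That leaves Jack = 4.

Hank=8, Frank=9, Mona=7, Liam=6, Jack=4, Bob=10, Omar=5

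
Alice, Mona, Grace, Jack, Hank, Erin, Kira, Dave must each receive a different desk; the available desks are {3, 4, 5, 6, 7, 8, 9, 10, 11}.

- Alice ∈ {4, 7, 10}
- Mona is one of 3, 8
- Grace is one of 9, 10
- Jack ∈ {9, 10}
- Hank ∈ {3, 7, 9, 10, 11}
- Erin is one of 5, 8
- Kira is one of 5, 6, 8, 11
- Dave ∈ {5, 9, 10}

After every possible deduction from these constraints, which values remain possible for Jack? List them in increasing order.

9, 10

The 2 variables Grace and Jack are confined to {9, 10}, which locks those values in; drop them from Alice, Hank, Dave.
That leaves Dave = 5. Eliminate 5 elsewhere: Erin, Kira.
Erin has just one choice, so Erin = 8. So Mona, Kira can't be 8.
That leaves Mona = 3. Remove 3 from Hank.
No further eliminations apply; Jack can still be any of 9, 10.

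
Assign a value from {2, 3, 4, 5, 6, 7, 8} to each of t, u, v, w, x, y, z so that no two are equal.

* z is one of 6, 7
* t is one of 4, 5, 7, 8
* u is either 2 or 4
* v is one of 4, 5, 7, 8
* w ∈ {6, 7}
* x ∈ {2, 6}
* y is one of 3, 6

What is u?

4

Among the 7 variables, 3 fits only y (and all 7 values in {2, 3, 4, 5, 6, 7, 8} must be used), so y = 3.
The 2 variables w and z are confined to {6, 7}, which locks those values in; drop them from t, v, x.
x's domain is down to {2}, so x = 2. Remove 2 from u.
So u = 4.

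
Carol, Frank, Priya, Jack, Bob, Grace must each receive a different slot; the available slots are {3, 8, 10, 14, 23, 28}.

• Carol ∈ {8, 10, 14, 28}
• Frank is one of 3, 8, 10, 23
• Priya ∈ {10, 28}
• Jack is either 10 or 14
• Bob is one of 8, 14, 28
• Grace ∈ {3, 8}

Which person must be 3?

Among the 6 variables, 23 fits only Frank (and all 6 values in {3, 8, 10, 14, 23, 28} must be used), so Frank = 23.
The 5 still-open variables together cover exactly {3, 8, 10, 14, 28} — 5 values for 5 variables — and 3 appears only in Grace's list, so Grace = 3.

Grace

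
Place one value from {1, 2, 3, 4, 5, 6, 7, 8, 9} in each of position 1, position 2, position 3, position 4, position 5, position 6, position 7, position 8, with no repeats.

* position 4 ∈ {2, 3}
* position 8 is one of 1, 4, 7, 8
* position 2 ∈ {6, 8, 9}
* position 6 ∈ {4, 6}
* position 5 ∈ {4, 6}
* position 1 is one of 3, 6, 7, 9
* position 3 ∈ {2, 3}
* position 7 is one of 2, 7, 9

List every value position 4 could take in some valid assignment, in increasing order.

2, 3

Among the 8 variables, 1 fits only position 8 (and all 8 values in {1, 2, 3, 4, 6, 7, 8, 9} must be used), so position 8 = 1.
Among the 7 still-open variables, 8 fits only position 2 (and all 7 values in {2, 3, 4, 6, 7, 8, 9} must be used), so position 2 = 8.
position 3 and position 4 between them cover only {2, 3} — a naked pair. Remove those values from position 1, position 7.
The 2 variables position 5 and position 6 are confined to {4, 6}, which locks those values in; drop them from position 1.
No further eliminations apply; position 4 can still be any of 2, 3.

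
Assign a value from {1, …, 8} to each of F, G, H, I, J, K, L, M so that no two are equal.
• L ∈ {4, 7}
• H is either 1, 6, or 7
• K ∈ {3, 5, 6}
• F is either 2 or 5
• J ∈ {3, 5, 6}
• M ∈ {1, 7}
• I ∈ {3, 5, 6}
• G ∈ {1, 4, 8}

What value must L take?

4

Among the 8 variables, 2 fits only F (and all 8 values in {1, 2, 3, 4, 5, 6, 7, 8} must be used), so F = 2.
The 7 still-open variables draw from only 7 values {1, 3, 4, 5, 6, 7, 8}, so each is used; only G can be 8, hence G = 8.
Among the 6 still-open variables, 4 fits only L (and all 6 values in {1, 3, 4, 5, 6, 7} must be used), so L = 4.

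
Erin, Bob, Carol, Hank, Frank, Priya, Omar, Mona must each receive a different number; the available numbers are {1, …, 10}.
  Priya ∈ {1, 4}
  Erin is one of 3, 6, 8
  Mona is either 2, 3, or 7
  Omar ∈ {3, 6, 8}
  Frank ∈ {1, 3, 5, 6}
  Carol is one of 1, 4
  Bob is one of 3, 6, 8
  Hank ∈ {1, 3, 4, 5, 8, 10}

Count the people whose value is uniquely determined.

2

Carol and Priya share exactly the 2 values {1, 4}; by pigeonhole those values go to them, so strike 1, 4 from Hank, Frank.
Erin, Bob, Omar between them cover only {3, 6, 8} — a naked triple. Remove those values from Hank, Frank, Mona.
Frank has just one choice, so Frank = 5. Strike 5 from Hank.
Hank must be 10 (only option left).
Determined: Hank=10, Frank=5. The other people each still have more than one consistent value. That makes 2.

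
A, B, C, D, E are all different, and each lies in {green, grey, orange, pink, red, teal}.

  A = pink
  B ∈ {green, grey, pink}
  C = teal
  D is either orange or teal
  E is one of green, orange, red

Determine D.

orange

A has just one choice, so A = pink. So B can't be pink.
C must be teal (only option left). Strike teal from D.
So D = orange.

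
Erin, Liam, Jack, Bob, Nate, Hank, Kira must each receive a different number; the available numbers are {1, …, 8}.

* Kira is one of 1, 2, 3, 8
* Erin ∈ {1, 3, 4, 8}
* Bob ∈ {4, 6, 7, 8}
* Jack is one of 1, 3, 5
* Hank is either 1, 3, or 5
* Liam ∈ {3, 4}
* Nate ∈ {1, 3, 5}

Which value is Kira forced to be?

The 3 variables Jack, Nate, Hank are confined to {1, 3, 5}, which locks those values in; drop them from Erin, Liam, Kira.
Liam's domain is down to {4}, so Liam = 4. Remove 4 from Erin, Bob.
That leaves Erin = 8. Eliminate 8 elsewhere: Bob, Kira.
So Kira = 2.

2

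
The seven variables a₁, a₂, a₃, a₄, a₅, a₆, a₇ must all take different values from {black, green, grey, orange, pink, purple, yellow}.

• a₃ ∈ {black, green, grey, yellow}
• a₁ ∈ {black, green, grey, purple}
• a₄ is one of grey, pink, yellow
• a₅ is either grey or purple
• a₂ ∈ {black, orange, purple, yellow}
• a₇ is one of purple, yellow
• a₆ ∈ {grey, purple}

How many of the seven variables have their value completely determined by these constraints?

Among the 7 variables, orange fits only a₂ (and all 7 values in {black, green, grey, orange, pink, purple, yellow} must be used), so a₂ = orange.
The 6 still-open variables together cover exactly {black, green, grey, pink, purple, yellow} — 6 values for 6 variables — and pink appears only in a₄'s list, so a₄ = pink.
a₅ and a₆ between them cover only {grey, purple} — a naked pair. Remove those values from a₁, a₃, a₇.
a₇ must be yellow (only option left). Strike yellow from a₃.
Determined: a₂=orange, a₄=pink, a₇=yellow. The other variables each still have more than one consistent value. That makes 3.

3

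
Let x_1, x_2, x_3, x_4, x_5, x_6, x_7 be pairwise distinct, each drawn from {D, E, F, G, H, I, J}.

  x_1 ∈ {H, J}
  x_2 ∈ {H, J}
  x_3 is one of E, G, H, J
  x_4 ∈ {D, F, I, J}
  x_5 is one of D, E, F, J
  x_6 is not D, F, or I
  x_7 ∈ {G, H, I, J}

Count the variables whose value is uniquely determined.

1

x_1 and x_2 share exactly the 2 values {H, J}; by pigeonhole those values go to them, so strike H, J from x_3, x_4, x_5, x_6, x_7.
x_3 and x_6 share exactly the 2 values {E, G}; by pigeonhole those values go to them, so strike E, G from x_5, x_7.
x_7's domain is down to {I}, so x_7 = I. Strike I from x_4.
Determined: x_7=I. The other variables each still have more than one consistent value. That makes 1.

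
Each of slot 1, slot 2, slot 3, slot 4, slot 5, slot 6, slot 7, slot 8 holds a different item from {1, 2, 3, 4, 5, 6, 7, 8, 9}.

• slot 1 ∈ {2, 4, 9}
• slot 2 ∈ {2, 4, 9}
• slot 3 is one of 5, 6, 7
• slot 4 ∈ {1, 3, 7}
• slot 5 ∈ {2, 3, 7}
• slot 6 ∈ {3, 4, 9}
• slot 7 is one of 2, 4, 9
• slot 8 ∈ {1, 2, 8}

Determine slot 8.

8

The 3 variables slot 1, slot 2, slot 7 are confined to {2, 4, 9}, which locks those values in; drop them from slot 5, slot 6, slot 8.
slot 6's domain is down to {3}, so slot 6 = 3. So slot 4, slot 5 can't be 3.
slot 5 must be 7 (only option left). Eliminate 7 elsewhere: slot 3, slot 4.
slot 4 must be 1 (only option left). So slot 8 can't be 1.
So slot 8 = 8.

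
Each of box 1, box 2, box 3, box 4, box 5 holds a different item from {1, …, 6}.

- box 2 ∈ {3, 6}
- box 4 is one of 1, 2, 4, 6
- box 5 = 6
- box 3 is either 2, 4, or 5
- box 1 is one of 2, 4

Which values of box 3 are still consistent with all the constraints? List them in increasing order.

box 5 must be 6 (only option left). Eliminate 6 elsewhere: box 2, box 4.
box 2 has just one choice, so box 2 = 3.
No further eliminations apply; box 3 can still be any of 2, 4, 5.

2, 4, 5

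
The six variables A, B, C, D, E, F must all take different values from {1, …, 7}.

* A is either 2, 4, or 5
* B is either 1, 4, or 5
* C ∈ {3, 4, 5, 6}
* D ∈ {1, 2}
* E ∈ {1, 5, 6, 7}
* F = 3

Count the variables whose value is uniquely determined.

F must be 3 (only option left). So C can't be 3.
Determined: F=3. The other variables each still have more than one consistent value. That makes 1.

1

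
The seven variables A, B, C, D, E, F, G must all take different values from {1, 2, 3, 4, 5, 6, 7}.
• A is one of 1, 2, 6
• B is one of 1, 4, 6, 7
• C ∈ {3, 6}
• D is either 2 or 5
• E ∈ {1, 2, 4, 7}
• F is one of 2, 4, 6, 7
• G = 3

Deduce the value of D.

5

G has just one choice, so G = 3. Eliminate 3 elsewhere: C.
C's domain is down to {6}, so C = 6. Eliminate 6 elsewhere: A, B, F.
The 5 still-open variables draw from only 5 values {1, 2, 4, 5, 7}, so each is used; only D can be 5, hence D = 5.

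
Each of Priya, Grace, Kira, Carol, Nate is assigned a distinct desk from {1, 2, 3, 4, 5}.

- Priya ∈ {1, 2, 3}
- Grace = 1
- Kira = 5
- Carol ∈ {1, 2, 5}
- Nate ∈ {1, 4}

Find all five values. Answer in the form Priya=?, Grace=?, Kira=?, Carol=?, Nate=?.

Priya=3, Grace=1, Kira=5, Carol=2, Nate=4

Grace has just one choice, so Grace = 1. So Priya, Carol, Nate can't be 1.
Kira's domain is down to {5}, so Kira = 5. So Carol can't be 5.
Carol's domain is down to {2}, so Carol = 2. So Priya can't be 2.
That leaves Nate = 4.
Priya's domain is down to {3}, so Priya = 3.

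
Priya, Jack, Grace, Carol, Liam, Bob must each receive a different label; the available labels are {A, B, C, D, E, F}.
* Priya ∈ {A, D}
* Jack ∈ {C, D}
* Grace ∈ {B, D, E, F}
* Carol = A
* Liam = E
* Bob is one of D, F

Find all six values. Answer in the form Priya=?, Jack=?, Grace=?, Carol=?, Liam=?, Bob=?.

Carol's domain is down to {A}, so Carol = A. Strike A from Priya.
Liam has just one choice, so Liam = E. Remove E from Grace.
That leaves Priya = D. Strike D from Jack, Grace, Bob.
Jack must be C (only option left).
That leaves Bob = F. Eliminate F elsewhere: Grace.
Grace has just one choice, so Grace = B.

Priya=D, Jack=C, Grace=B, Carol=A, Liam=E, Bob=F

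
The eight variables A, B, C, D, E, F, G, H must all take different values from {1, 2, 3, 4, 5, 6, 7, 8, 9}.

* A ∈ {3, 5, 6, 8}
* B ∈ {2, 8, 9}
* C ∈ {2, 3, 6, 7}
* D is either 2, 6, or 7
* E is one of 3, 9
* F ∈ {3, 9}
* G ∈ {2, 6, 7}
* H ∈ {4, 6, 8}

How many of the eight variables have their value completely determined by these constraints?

3

The 8 variables together cover exactly {2, 3, 4, 5, 6, 7, 8, 9} — 8 values for 8 variables — and 4 appears only in H's list, so H = 4.
The 7 still-open variables together cover exactly {2, 3, 5, 6, 7, 8, 9} — 7 values for 7 variables — and 5 appears only in A's list, so A = 5.
Among the 6 still-open variables, 8 fits only B (and all 6 values in {2, 3, 6, 7, 8, 9} must be used), so B = 8.
The 2 variables E and F are confined to {3, 9}, which locks those values in; drop them from C.
Determined: A=5, B=8, H=4. The other variables each still have more than one consistent value. That makes 3.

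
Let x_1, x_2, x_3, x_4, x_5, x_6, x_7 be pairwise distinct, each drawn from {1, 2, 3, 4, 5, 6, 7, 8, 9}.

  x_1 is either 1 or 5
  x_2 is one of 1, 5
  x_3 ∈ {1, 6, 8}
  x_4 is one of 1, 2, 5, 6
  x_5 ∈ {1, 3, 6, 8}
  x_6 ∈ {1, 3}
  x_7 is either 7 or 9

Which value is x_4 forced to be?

x_1 and x_2 between them cover only {1, 5} — a naked pair. Remove those values from x_3, x_4, x_5, x_6.
x_6 has just one choice, so x_6 = 3. So x_5 can't be 3.
x_3 and x_5 between them cover only {6, 8} — a naked pair. Remove those values from x_4.
So x_4 = 2.

2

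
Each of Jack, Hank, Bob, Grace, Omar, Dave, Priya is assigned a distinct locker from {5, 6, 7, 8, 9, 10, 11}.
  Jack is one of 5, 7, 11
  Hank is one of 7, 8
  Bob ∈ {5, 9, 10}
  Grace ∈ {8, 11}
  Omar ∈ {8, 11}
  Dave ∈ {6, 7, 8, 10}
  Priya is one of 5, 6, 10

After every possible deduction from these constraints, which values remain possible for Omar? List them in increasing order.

The 7 variables together cover exactly {5, 6, 7, 8, 9, 10, 11} — 7 values for 7 variables — and 9 appears only in Bob's list, so Bob = 9.
Grace and Omar share exactly the 2 values {8, 11}; by pigeonhole those values go to them, so strike 8, 11 from Jack, Hank, Dave.
Hank has just one choice, so Hank = 7. So Jack, Dave can't be 7.
Jack must be 5 (only option left). Eliminate 5 elsewhere: Priya.
No further eliminations apply; Omar can still be any of 8, 11.

8, 11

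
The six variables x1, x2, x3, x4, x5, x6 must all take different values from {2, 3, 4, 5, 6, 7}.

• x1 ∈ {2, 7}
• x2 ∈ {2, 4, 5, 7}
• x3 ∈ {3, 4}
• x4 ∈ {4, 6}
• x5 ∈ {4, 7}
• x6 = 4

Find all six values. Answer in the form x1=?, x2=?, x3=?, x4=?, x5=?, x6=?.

x6 must be 4 (only option left). So x2, x3, x4, x5 can't be 4.
x3's domain is down to {3}, so x3 = 3.
That leaves x4 = 6.
x5's domain is down to {7}, so x5 = 7. Strike 7 from x1, x2.
x1 has just one choice, so x1 = 2. So x2 can't be 2.
x2 must be 5 (only option left).

x1=2, x2=5, x3=3, x4=6, x5=7, x6=4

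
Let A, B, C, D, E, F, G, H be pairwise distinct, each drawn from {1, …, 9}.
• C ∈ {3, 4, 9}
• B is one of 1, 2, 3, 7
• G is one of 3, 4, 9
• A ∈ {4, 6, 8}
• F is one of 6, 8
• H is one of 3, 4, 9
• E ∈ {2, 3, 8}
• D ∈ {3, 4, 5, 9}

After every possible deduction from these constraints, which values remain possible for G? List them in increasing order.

C, G, H between them cover only {3, 4, 9} — a naked triple. Remove those values from A, B, D, E.
That leaves D = 5.
A and F between them cover only {6, 8} — a naked pair. Remove those values from E.
E must be 2 (only option left). Strike 2 from B.
No further eliminations apply; G can still be any of 3, 4, 9.

3, 4, 9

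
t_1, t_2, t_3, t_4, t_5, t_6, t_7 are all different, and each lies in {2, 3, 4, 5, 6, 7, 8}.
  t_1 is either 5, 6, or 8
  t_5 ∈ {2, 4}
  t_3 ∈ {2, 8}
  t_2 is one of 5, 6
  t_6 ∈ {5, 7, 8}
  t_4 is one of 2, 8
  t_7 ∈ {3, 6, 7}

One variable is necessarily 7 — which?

t_6

Among the 7 variables, 3 fits only t_7 (and all 7 values in {2, 3, 4, 5, 6, 7, 8} must be used), so t_7 = 3.
The 6 still-open variables together cover exactly {2, 4, 5, 6, 7, 8} — 6 values for 6 variables — and 4 appears only in t_5's list, so t_5 = 4.
Among the 5 still-open variables, 7 fits only t_6 (and all 5 values in {2, 5, 6, 7, 8} must be used), so t_6 = 7.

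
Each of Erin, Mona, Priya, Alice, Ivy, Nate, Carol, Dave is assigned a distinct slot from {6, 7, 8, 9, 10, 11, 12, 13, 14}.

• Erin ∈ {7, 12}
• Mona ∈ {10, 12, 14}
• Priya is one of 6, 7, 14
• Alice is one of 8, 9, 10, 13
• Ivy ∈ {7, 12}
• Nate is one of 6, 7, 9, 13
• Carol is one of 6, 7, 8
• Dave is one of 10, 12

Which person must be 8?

Carol

The 2 variables Erin and Ivy are confined to {7, 12}, which locks those values in; drop them from Mona, Priya, Nate, Carol, Dave.
That leaves Dave = 10. So Mona, Alice can't be 10.
Mona has just one choice, so Mona = 14. Remove 14 from Priya.
Priya has just one choice, so Priya = 6. Eliminate 6 elsewhere: Nate, Carol.
So 8 goes to Carol.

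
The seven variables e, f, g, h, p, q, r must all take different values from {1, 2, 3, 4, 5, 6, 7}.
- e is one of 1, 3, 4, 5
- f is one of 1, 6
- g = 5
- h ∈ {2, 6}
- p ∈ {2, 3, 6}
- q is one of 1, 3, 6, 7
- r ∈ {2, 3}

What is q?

7

g has just one choice, so g = 5. Remove 5 from e.
The 6 still-open variables draw from only 6 values {1, 2, 3, 4, 6, 7}, so each is used; only e can be 4, hence e = 4.
The 5 still-open variables draw from only 5 values {1, 2, 3, 6, 7}, so each is used; only q can be 7, hence q = 7.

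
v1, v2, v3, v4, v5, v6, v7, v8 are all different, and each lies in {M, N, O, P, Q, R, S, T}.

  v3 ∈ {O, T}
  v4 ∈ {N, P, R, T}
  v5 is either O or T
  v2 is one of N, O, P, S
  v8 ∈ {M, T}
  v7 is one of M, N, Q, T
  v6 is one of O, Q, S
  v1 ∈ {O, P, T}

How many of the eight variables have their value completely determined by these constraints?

Among the 8 variables, R fits only v4 (and all 8 values in {M, N, O, P, Q, R, S, T} must be used), so v4 = R.
The 2 variables v3 and v5 are confined to {O, T}, which locks those values in; drop them from v1, v2, v6, v7, v8.
v1 has just one choice, so v1 = P. Eliminate P elsewhere: v2.
v8 must be M (only option left). So v7 can't be M.
Determined: v1=P, v4=R, v8=M. The other variables each still have more than one consistent value. That makes 3.

3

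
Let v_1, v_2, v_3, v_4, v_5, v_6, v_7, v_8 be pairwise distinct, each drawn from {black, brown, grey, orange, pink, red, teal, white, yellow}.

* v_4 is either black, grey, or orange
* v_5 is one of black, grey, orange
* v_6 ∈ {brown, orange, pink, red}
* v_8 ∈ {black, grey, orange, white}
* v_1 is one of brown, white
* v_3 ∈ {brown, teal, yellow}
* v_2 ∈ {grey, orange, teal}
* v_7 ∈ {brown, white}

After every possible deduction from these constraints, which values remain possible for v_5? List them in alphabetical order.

black, grey, orange

v_1 and v_7 between them cover only {brown, white} — a naked pair. Remove those values from v_3, v_6, v_8.
v_4, v_5, v_8 between them cover only {black, grey, orange} — a naked triple. Remove those values from v_2, v_6.
v_2's domain is down to {teal}, so v_2 = teal. Strike teal from v_3.
v_3 has just one choice, so v_3 = yellow.
No further eliminations apply; v_5 can still be any of black, grey, orange.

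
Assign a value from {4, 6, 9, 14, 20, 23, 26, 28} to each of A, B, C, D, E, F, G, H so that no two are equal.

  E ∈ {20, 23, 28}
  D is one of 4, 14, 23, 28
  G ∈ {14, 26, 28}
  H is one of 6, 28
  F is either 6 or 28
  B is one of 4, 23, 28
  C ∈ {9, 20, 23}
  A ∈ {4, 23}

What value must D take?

Among the 8 variables, 9 fits only C (and all 8 values in {4, 6, 9, 14, 20, 23, 26, 28} must be used), so C = 9.
The 7 still-open variables draw from only 7 values {4, 6, 14, 20, 23, 26, 28}, so each is used; only E can be 20, hence E = 20.
Among the 6 still-open variables, 26 fits only G (and all 6 values in {4, 6, 14, 23, 26, 28} must be used), so G = 26.
The 5 still-open variables draw from only 5 values {4, 6, 14, 23, 28}, so each is used; only D can be 14, hence D = 14.

14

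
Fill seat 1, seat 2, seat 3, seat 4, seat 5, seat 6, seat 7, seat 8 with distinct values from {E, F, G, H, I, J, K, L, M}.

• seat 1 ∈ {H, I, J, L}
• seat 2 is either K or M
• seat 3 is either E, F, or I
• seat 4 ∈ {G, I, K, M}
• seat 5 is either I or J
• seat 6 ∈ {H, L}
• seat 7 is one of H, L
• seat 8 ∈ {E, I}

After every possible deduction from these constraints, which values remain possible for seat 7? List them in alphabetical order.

seat 6 and seat 7 share exactly the 2 values {H, L}; by pigeonhole those values go to them, so strike H, L from seat 1.
The 2 variables seat 1 and seat 5 are confined to {I, J}, which locks those values in; drop them from seat 3, seat 4, seat 8.
seat 8 must be E (only option left). Remove E from seat 3.
seat 3's domain is down to {F}, so seat 3 = F.
No further eliminations apply; seat 7 can still be any of H, L.

H, L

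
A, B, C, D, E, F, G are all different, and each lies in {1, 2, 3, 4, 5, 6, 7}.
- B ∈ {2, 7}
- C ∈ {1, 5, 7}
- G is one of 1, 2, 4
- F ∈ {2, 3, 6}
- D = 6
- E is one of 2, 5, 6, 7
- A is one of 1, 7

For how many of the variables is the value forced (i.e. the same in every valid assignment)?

3

D's domain is down to {6}, so D = 6. Remove 6 from E, F.
Among the 6 still-open variables, 3 fits only F (and all 6 values in {1, 2, 3, 4, 5, 7} must be used), so F = 3.
The 5 still-open variables draw from only 5 values {1, 2, 4, 5, 7}, so each is used; only G can be 4, hence G = 4.
Determined: D=6, F=3, G=4. The other variables each still have more than one consistent value. That makes 3.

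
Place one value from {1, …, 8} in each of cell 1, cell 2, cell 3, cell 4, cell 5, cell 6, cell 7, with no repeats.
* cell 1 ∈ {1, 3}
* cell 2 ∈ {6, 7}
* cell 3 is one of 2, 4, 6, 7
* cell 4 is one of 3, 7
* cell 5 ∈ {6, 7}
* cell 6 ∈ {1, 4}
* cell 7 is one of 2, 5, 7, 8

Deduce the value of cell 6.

4

cell 2 and cell 5 between them cover only {6, 7} — a naked pair. Remove those values from cell 3, cell 4, cell 7.
cell 4's domain is down to {3}, so cell 4 = 3. So cell 1 can't be 3.
cell 1 must be 1 (only option left). Eliminate 1 elsewhere: cell 6.
So cell 6 = 4.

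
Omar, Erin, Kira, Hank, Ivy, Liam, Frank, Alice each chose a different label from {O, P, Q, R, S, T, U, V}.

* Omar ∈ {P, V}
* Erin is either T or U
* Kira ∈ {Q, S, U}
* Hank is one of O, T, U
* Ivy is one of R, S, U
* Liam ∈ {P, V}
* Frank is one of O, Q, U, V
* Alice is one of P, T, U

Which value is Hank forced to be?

O

Among the 8 variables, R fits only Ivy (and all 8 values in {O, P, Q, R, S, T, U, V} must be used), so Ivy = R.
The 7 still-open variables draw from only 7 values {O, P, Q, S, T, U, V}, so each is used; only Kira can be S, hence Kira = S.
The 6 still-open variables draw from only 6 values {O, P, Q, T, U, V}, so each is used; only Frank can be Q, hence Frank = Q.
The 5 still-open variables draw from only 5 values {O, P, T, U, V}, so each is used; only Hank can be O, hence Hank = O.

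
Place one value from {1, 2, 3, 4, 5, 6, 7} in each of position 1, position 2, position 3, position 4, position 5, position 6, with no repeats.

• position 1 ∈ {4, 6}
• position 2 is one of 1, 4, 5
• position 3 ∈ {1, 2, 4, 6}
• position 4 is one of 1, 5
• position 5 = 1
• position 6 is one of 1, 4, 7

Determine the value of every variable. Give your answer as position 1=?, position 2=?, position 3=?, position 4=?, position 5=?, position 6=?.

position 1=6, position 2=4, position 3=2, position 4=5, position 5=1, position 6=7

position 5 has just one choice, so position 5 = 1. Eliminate 1 elsewhere: position 2, position 3, position 4, position 6.
position 4's domain is down to {5}, so position 4 = 5. Strike 5 from position 2.
That leaves position 2 = 4. Strike 4 from position 1, position 3, position 6.
position 6's domain is down to {7}, so position 6 = 7.
That leaves position 1 = 6. Remove 6 from position 3.
position 3 has just one choice, so position 3 = 2.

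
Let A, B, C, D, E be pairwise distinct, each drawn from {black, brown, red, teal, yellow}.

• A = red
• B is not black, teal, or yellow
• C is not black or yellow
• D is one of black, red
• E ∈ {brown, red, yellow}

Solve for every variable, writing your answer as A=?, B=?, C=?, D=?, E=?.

A's domain is down to {red}, so A = red. Strike red from B, C, D, E.
B must be brown (only option left). Remove brown from C, E.
C must be teal (only option left).
D must be black (only option left).
E must be yellow (only option left).

A=red, B=brown, C=teal, D=black, E=yellow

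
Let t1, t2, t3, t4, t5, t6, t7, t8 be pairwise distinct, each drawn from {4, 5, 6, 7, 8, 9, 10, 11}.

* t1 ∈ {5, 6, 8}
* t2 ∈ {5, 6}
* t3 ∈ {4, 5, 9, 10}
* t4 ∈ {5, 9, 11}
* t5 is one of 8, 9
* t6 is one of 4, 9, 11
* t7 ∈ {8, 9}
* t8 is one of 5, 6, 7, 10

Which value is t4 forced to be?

The 8 variables draw from only 8 values {4, 5, 6, 7, 8, 9, 10, 11}, so each is used; only t8 can be 7, hence t8 = 7.
The 7 still-open variables together cover exactly {4, 5, 6, 8, 9, 10, 11} — 7 values for 7 variables — and 10 appears only in t3's list, so t3 = 10.
Among the 6 still-open variables, 4 fits only t6 (and all 6 values in {4, 5, 6, 8, 9, 11} must be used), so t6 = 4.
The 5 still-open variables draw from only 5 values {5, 6, 8, 9, 11}, so each is used; only t4 can be 11, hence t4 = 11.

11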